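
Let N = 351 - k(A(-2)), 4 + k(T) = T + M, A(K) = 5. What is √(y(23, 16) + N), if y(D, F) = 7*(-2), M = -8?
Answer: 2*√86 ≈ 18.547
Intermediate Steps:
k(T) = -12 + T (k(T) = -4 + (T - 8) = -4 + (-8 + T) = -12 + T)
y(D, F) = -14
N = 358 (N = 351 - (-12 + 5) = 351 - 1*(-7) = 351 + 7 = 358)
√(y(23, 16) + N) = √(-14 + 358) = √344 = 2*√86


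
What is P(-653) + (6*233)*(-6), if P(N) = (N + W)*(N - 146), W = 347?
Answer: 236106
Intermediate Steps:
P(N) = (-146 + N)*(347 + N) (P(N) = (N + 347)*(N - 146) = (347 + N)*(-146 + N) = (-146 + N)*(347 + N))
P(-653) + (6*233)*(-6) = (-50662 + (-653)**2 + 201*(-653)) + (6*233)*(-6) = (-50662 + 426409 - 131253) + 1398*(-6) = 244494 - 8388 = 236106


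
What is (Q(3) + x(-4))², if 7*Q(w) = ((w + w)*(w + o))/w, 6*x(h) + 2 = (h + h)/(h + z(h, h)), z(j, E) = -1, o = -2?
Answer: 529/11025 ≈ 0.047982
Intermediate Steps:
x(h) = -⅓ + h/(3*(-1 + h)) (x(h) = -⅓ + ((h + h)/(h - 1))/6 = -⅓ + ((2*h)/(-1 + h))/6 = -⅓ + (2*h/(-1 + h))/6 = -⅓ + h/(3*(-1 + h)))
Q(w) = -4/7 + 2*w/7 (Q(w) = (((w + w)*(w - 2))/w)/7 = (((2*w)*(-2 + w))/w)/7 = ((2*w*(-2 + w))/w)/7 = (-4 + 2*w)/7 = -4/7 + 2*w/7)
(Q(3) + x(-4))² = ((-4/7 + (2/7)*3) + 1/(3*(-1 - 4)))² = ((-4/7 + 6/7) + (⅓)/(-5))² = (2/7 + (⅓)*(-⅕))² = (2/7 - 1/15)² = (23/105)² = 529/11025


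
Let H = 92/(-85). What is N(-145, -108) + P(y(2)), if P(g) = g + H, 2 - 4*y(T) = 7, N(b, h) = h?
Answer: -37513/340 ≈ -110.33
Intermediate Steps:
y(T) = -5/4 (y(T) = 1/2 - 1/4*7 = 1/2 - 7/4 = -5/4)
H = -92/85 (H = 92*(-1/85) = -92/85 ≈ -1.0824)
P(g) = -92/85 + g (P(g) = g - 92/85 = -92/85 + g)
N(-145, -108) + P(y(2)) = -108 + (-92/85 - 5/4) = -108 - 793/340 = -37513/340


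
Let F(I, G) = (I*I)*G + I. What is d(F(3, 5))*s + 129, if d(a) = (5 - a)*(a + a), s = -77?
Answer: 317985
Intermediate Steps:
F(I, G) = I + G*I**2 (F(I, G) = I**2*G + I = G*I**2 + I = I + G*I**2)
d(a) = 2*a*(5 - a) (d(a) = (5 - a)*(2*a) = 2*a*(5 - a))
d(F(3, 5))*s + 129 = (2*(3*(1 + 5*3))*(5 - 3*(1 + 5*3)))*(-77) + 129 = (2*(3*(1 + 15))*(5 - 3*(1 + 15)))*(-77) + 129 = (2*(3*16)*(5 - 3*16))*(-77) + 129 = (2*48*(5 - 1*48))*(-77) + 129 = (2*48*(5 - 48))*(-77) + 129 = (2*48*(-43))*(-77) + 129 = -4128*(-77) + 129 = 317856 + 129 = 317985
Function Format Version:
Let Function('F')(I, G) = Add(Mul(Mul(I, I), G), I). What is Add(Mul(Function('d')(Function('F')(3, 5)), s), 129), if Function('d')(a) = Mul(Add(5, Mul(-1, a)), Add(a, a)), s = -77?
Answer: 317985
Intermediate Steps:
Function('F')(I, G) = Add(I, Mul(G, Pow(I, 2))) (Function('F')(I, G) = Add(Mul(Pow(I, 2), G), I) = Add(Mul(G, Pow(I, 2)), I) = Add(I, Mul(G, Pow(I, 2))))
Function('d')(a) = Mul(2, a, Add(5, Mul(-1, a))) (Function('d')(a) = Mul(Add(5, Mul(-1, a)), Mul(2, a)) = Mul(2, a, Add(5, Mul(-1, a))))
Add(Mul(Function('d')(Function('F')(3, 5)), s), 129) = Add(Mul(Mul(2, Mul(3, Add(1, Mul(5, 3))), Add(5, Mul(-1, Mul(3, Add(1, Mul(5, 3)))))), -77), 129) = Add(Mul(Mul(2, Mul(3, Add(1, 15)), Add(5, Mul(-1, Mul(3, Add(1, 15))))), -77), 129) = Add(Mul(Mul(2, Mul(3, 16), Add(5, Mul(-1, Mul(3, 16)))), -77), 129) = Add(Mul(Mul(2, 48, Add(5, Mul(-1, 48))), -77), 129) = Add(Mul(Mul(2, 48, Add(5, -48)), -77), 129) = Add(Mul(Mul(2, 48, -43), -77), 129) = Add(Mul(-4128, -77), 129) = Add(317856, 129) = 317985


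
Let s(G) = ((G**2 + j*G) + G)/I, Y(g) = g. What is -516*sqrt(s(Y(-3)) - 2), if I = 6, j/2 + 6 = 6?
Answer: -516*I ≈ -516.0*I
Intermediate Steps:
j = 0 (j = -12 + 2*6 = -12 + 12 = 0)
s(G) = G/6 + G**2/6 (s(G) = ((G**2 + 0*G) + G)/6 = ((G**2 + 0) + G)*(1/6) = (G**2 + G)*(1/6) = (G + G**2)*(1/6) = G/6 + G**2/6)
-516*sqrt(s(Y(-3)) - 2) = -516*sqrt((1/6)*(-3)*(1 - 3) - 2) = -516*sqrt((1/6)*(-3)*(-2) - 2) = -516*sqrt(1 - 2) = -516*I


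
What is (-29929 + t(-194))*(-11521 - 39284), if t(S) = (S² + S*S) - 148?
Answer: -2296131975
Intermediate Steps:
t(S) = -148 + 2*S² (t(S) = (S² + S²) - 148 = 2*S² - 148 = -148 + 2*S²)
(-29929 + t(-194))*(-11521 - 39284) = (-29929 + (-148 + 2*(-194)²))*(-11521 - 39284) = (-29929 + (-148 + 2*37636))*(-50805) = (-29929 + (-148 + 75272))*(-50805) = (-29929 + 75124)*(-50805) = 45195*(-50805) = -2296131975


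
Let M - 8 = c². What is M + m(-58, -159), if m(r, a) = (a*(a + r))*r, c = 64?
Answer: -1997070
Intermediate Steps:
m(r, a) = a*r*(a + r)
M = 4104 (M = 8 + 64² = 8 + 4096 = 4104)
M + m(-58, -159) = 4104 - 159*(-58)*(-159 - 58) = 4104 - 159*(-58)*(-217) = 4104 - 2001174 = -1997070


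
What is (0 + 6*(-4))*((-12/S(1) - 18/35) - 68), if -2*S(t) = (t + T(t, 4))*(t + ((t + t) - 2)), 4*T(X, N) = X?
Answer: 41424/35 ≈ 1183.5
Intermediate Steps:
T(X, N) = X/4
S(t) = -5*t*(-2 + 3*t)/8 (S(t) = -(t + t/4)*(t + ((t + t) - 2))/2 = -5*t/4*(t + (2*t - 2))/2 = -5*t/4*(t + (-2 + 2*t))/2 = -5*t/4*(-2 + 3*t)/2 = -5*t*(-2 + 3*t)/8)
(0 + 6*(-4))*((-12/S(1) - 18/35) - 68) = (0 + 6*(-4))*((-12*8/(5*(2 - 3*1)) - 18/35) - 68) = (0 - 24)*((-12*8/(5*(2 - 3)) - 18*1/35) - 68) = -24*((-12/((5/8)*1*(-1)) - 18/35) - 68) = -24*((-12/(-5/8) - 18/35) - 68) = -24*((-12*(-8/5) - 18/35) - 68) = -24*((96/5 - 18/35) - 68) = -24*(654/35 - 68) = -24*(-1726/35) = 41424/35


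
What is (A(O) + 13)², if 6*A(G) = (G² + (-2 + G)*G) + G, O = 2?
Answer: 196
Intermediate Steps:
A(G) = G/6 + G²/6 + G*(-2 + G)/6 (A(G) = ((G² + (-2 + G)*G) + G)/6 = ((G² + G*(-2 + G)) + G)/6 = (G + G² + G*(-2 + G))/6 = G/6 + G²/6 + G*(-2 + G)/6)
(A(O) + 13)² = ((⅙)*2*(-1 + 2*2) + 13)² = ((⅙)*2*(-1 + 4) + 13)² = ((⅙)*2*3 + 13)² = (1 + 13)² = 14² = 196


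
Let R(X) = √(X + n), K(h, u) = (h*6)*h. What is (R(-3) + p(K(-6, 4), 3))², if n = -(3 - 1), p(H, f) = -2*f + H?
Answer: (210 + I*√5)² ≈ 44095.0 + 939.1*I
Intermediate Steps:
K(h, u) = 6*h² (K(h, u) = (6*h)*h = 6*h²)
p(H, f) = H - 2*f
n = -2 (n = -1*2 = -2)
R(X) = √(-2 + X) (R(X) = √(X - 2) = √(-2 + X))
(R(-3) + p(K(-6, 4), 3))² = (√(-2 - 3) + (6*(-6)² - 2*3))² = (√(-5) + (6*36 - 6))² = (I*√5 + (216 - 6))² = (I*√5 + 210)² = (210 + I*√5)²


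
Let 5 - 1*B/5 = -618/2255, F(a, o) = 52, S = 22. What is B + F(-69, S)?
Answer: 35345/451 ≈ 78.370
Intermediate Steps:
B = 11893/451 (B = 25 - (-3090)/2255 = 25 - 5*(-618/2255) = 25 + 618/451 = 11893/451 ≈ 26.370)
B + F(-69, S) = 11893/451 + 52 = 35345/451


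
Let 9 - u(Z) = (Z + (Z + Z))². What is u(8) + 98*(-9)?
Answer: -1449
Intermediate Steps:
u(Z) = 9 - 9*Z² (u(Z) = 9 - (Z + (Z + Z))² = 9 - (Z + 2*Z)² = 9 - (3*Z)² = 9 - 9*Z²)
u(8) + 98*(-9) = (9 - 9*8²) + 98*(-9) = (9 - 9*64) - 882 = (9 - 576) - 882 = -567 - 882 = -1449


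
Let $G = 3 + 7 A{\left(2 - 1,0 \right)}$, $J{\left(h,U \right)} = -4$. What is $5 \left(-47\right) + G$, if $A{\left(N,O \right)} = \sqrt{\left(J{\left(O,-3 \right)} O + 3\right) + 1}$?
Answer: $-218$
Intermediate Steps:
$A{\left(N,O \right)} = \sqrt{4 - 4 O}$ ($A{\left(N,O \right)} = \sqrt{\left(- 4 O + 3\right) + 1} = \sqrt{\left(3 - 4 O\right) + 1} = \sqrt{4 - 4 O}$)
$G = 17$ ($G = 3 + 7 \cdot 2 \sqrt{1 - 0} = 3 + 7 \cdot 2 \sqrt{1 + 0} = 3 + 7 \cdot 2 \sqrt{1} = 3 + 7 \cdot 2 \cdot 1 = 3 + 7 \cdot 2 = 3 + 14 = 17$)
$5 \left(-47\right) + G = 5 \left(-47\right) + 17 = -235 + 17 = -218$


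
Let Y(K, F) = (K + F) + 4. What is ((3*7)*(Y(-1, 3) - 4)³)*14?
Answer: 2352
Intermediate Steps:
Y(K, F) = 4 + F + K (Y(K, F) = (F + K) + 4 = 4 + F + K)
((3*7)*(Y(-1, 3) - 4)³)*14 = ((3*7)*((4 + 3 - 1) - 4)³)*14 = (21*(6 - 4)³)*14 = (21*2³)*14 = (21*8)*14 = 168*14 = 2352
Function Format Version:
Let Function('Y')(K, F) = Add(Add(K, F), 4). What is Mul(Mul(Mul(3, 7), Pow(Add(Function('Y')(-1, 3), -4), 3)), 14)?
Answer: 2352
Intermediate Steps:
Function('Y')(K, F) = Add(4, F, K) (Function('Y')(K, F) = Add(Add(F, K), 4) = Add(4, F, K))
Mul(Mul(Mul(3, 7), Pow(Add(Function('Y')(-1, 3), -4), 3)), 14) = Mul(Mul(Mul(3, 7), Pow(Add(Add(4, 3, -1), -4), 3)), 14) = Mul(Mul(21, Pow(Add(6, -4), 3)), 14) = Mul(Mul(21, Pow(2, 3)), 14) = Mul(Mul(21, 8), 14) = Mul(168, 14) = 2352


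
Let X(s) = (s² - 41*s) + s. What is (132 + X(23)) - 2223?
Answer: -2482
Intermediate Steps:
X(s) = s² - 40*s
(132 + X(23)) - 2223 = (132 + 23*(-40 + 23)) - 2223 = (132 + 23*(-17)) - 2223 = (132 - 391) - 2223 = -259 - 2223 = -2482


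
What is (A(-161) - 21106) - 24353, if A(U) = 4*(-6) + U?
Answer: -45644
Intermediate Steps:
A(U) = -24 + U
(A(-161) - 21106) - 24353 = ((-24 - 161) - 21106) - 24353 = (-185 - 21106) - 24353 = -21291 - 24353 = -45644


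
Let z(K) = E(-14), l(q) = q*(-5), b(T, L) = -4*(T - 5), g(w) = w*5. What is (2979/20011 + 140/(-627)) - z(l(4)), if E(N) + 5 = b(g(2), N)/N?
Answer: 307136476/87828279 ≈ 3.4970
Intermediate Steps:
g(w) = 5*w
b(T, L) = 20 - 4*T (b(T, L) = -4*(-5 + T) = 20 - 4*T)
E(N) = -5 - 20/N (E(N) = -5 + (20 - 20*2)/N = -5 + (20 - 4*10)/N = -5 + (20 - 40)/N = -5 - 20/N)
l(q) = -5*q
z(K) = -25/7 (z(K) = -5 - 20/(-14) = -5 - 20*(-1/14) = -5 + 10/7 = -25/7)
(2979/20011 + 140/(-627)) - z(l(4)) = (2979/20011 + 140/(-627)) - 1*(-25/7) = (2979*(1/20011) + 140*(-1/627)) + 25/7 = (2979/20011 - 140/627) + 25/7 = -933707/12546897 + 25/7 = 307136476/87828279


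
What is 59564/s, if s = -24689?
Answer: -59564/24689 ≈ -2.4126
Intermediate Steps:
59564/s = 59564/(-24689) = 59564*(-1/24689) = -59564/24689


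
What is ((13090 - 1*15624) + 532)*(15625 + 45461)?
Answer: -122294172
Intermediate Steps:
((13090 - 1*15624) + 532)*(15625 + 45461) = ((13090 - 15624) + 532)*61086 = (-2534 + 532)*61086 = -2002*61086 = -122294172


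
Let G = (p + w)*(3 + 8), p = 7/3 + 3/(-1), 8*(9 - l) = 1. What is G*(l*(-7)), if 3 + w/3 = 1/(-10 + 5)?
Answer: 420959/60 ≈ 7016.0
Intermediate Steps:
l = 71/8 (l = 9 - ⅛*1 = 9 - ⅛ = 71/8 ≈ 8.8750)
p = -⅔ (p = 7*(⅓) + 3*(-1) = 7/3 - 3 = -⅔ ≈ -0.66667)
w = -48/5 (w = -9 + 3/(-10 + 5) = -9 + 3/(-5) = -9 + 3*(-⅕) = -9 - ⅗ = -48/5 ≈ -9.6000)
G = -1694/15 (G = (-⅔ - 48/5)*(3 + 8) = -154/15*11 = -1694/15 ≈ -112.93)
G*(l*(-7)) = -60137*(-7)/60 = -1694/15*(-497/8) = 420959/60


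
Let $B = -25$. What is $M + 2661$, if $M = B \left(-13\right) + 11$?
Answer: $2997$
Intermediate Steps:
$M = 336$ ($M = \left(-25\right) \left(-13\right) + 11 = 325 + 11 = 336$)
$M + 2661 = 336 + 2661 = 2997$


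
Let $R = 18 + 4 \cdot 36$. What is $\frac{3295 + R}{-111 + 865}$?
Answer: $\frac{3457}{754} \approx 4.5849$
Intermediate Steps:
$R = 162$ ($R = 18 + 144 = 162$)
$\frac{3295 + R}{-111 + 865} = \frac{3295 + 162}{-111 + 865} = \frac{3457}{754}$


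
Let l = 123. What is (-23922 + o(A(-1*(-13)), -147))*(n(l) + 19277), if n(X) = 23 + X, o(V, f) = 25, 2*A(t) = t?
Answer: -464151431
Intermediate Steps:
A(t) = t/2
(-23922 + o(A(-1*(-13)), -147))*(n(l) + 19277) = (-23922 + 25)*((23 + 123) + 19277) = -23897*(146 + 19277) = -23897*19423 = -464151431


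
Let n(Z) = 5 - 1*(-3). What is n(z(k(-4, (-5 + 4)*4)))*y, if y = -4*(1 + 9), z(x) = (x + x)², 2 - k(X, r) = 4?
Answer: -320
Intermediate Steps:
k(X, r) = -2 (k(X, r) = 2 - 1*4 = 2 - 4 = -2)
z(x) = 4*x² (z(x) = (2*x)² = 4*x²)
y = -40 (y = -4*10 = -40)
n(Z) = 8 (n(Z) = 5 + 3 = 8)
n(z(k(-4, (-5 + 4)*4)))*y = 8*(-40) = -320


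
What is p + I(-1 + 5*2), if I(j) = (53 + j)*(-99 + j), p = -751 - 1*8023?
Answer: -14354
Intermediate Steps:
p = -8774 (p = -751 - 8023 = -8774)
I(j) = (-99 + j)*(53 + j)
p + I(-1 + 5*2) = -8774 + (-5247 + (-1 + 5*2)² - 46*(-1 + 5*2)) = -8774 + (-5247 + (-1 + 10)² - 46*(-1 + 10)) = -8774 + (-5247 + 9² - 46*9) = -8774 + (-5247 + 81 - 414) = -8774 - 5580 = -14354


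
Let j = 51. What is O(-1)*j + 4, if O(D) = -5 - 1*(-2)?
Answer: -149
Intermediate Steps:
O(D) = -3 (O(D) = -5 + 2 = -3)
O(-1)*j + 4 = -3*51 + 4 = -153 + 4 = -149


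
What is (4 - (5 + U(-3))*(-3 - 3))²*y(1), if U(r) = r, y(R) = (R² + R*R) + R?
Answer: 768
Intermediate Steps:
y(R) = R + 2*R² (y(R) = (R² + R²) + R = 2*R² + R = R + 2*R²)
(4 - (5 + U(-3))*(-3 - 3))²*y(1) = (4 - (5 - 3)*(-3 - 3))²*(1*(1 + 2*1)) = (4 - 2*(-6))²*(1*(1 + 2)) = (4 - 1*(-12))²*(1*3) = (4 + 12)²*3 = 16²*3 = 256*3 = 768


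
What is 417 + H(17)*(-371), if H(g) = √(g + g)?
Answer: 417 - 371*√34 ≈ -1746.3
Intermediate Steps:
H(g) = √2*√g (H(g) = √(2*g) = √2*√g)
417 + H(17)*(-371) = 417 + (√2*√17)*(-371) = 417 + √34*(-371) = 417 - 371*√34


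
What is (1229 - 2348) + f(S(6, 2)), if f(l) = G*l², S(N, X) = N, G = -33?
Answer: -2307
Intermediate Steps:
f(l) = -33*l²
(1229 - 2348) + f(S(6, 2)) = (1229 - 2348) - 33*6² = -1119 - 33*36 = -1119 - 1188 = -2307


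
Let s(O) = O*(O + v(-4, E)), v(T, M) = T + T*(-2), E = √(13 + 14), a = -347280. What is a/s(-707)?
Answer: -347280/497021 ≈ -0.69872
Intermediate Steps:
E = 3*√3 (E = √27 = 3*√3 ≈ 5.1962)
v(T, M) = -T (v(T, M) = T - 2*T = -T)
s(O) = O*(4 + O) (s(O) = O*(O - 1*(-4)) = O*(O + 4) = O*(4 + O))
a/s(-707) = -347280*(-1/(707*(4 - 707))) = -347280/((-707*(-703))) = -347280/497021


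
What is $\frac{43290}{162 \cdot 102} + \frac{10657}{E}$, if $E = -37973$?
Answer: $\frac{81541939}{34859214} \approx 2.3392$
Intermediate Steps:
$\frac{43290}{162 \cdot 102} + \frac{10657}{E} = \frac{43290}{162 \cdot 102} + \frac{10657}{-37973} = \frac{43290}{16524} + 10657 \left(- \frac{1}{37973}\right) = 43290 \cdot \frac{1}{16524} - \frac{10657}{37973} = \frac{2405}{918} - \frac{10657}{37973} = \frac{81541939}{34859214}$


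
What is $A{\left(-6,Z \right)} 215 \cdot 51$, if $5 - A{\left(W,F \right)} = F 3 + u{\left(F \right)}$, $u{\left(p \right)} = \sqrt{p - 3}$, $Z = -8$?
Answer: $317985 - 10965 i \sqrt{11} \approx 3.1799 \cdot 10^{5} - 36367.0 i$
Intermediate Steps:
$u{\left(p \right)} = \sqrt{-3 + p}$
$A{\left(W,F \right)} = 5 - \sqrt{-3 + F} - 3 F$ ($A{\left(W,F \right)} = 5 - \left(F 3 + \sqrt{-3 + F}\right) = 5 - \left(3 F + \sqrt{-3 + F}\right) = 5 - \left(\sqrt{-3 + F} + 3 F\right) = 5 - \sqrt{-3 + F} - 3 F$)
$A{\left(-6,Z \right)} 215 \cdot 51 = \left(5 - \sqrt{-3 - 8} - -24\right) 215 \cdot 51 = \left(5 - \sqrt{-11} + 24\right) 215 \cdot 51 = \left(5 - i \sqrt{11} + 24\right) 215 \cdot 51 = \left(29 - i \sqrt{11}\right) 215 \cdot 51 = \left(6235 - 215 i \sqrt{11}\right) 51 = 317985 - 10965 i \sqrt{11}$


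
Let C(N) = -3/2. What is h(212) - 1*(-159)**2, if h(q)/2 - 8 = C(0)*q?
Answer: -25901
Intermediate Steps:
C(N) = -3/2 (C(N) = -3*1/2 = -3/2)
h(q) = 16 - 3*q (h(q) = 16 + 2*(-3*q/2) = 16 - 3*q)
h(212) - 1*(-159)**2 = (16 - 3*212) - 1*(-159)**2 = (16 - 636) - 1*25281 = -620 - 25281 = -25901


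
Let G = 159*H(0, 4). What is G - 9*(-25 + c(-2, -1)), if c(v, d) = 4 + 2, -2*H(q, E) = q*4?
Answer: 171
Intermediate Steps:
H(q, E) = -2*q (H(q, E) = -q*4/2 = -2*q)
c(v, d) = 6
G = 0 (G = 159*(-2*0) = 159*0 = 0)
G - 9*(-25 + c(-2, -1)) = 0 - 9*(-25 + 6) = 0 - 9*(-19) = 0 + 171 = 171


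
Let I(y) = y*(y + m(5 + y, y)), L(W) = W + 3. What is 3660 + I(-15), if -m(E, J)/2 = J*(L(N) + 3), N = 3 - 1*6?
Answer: 2535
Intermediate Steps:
N = -3 (N = 3 - 6 = -3)
L(W) = 3 + W
m(E, J) = -6*J (m(E, J) = -2*J*((3 - 3) + 3) = -2*J*(0 + 3) = -2*J*3 = -6*J)
I(y) = -5*y² (I(y) = y*(y - 6*y) = y*(-5*y) = -5*y²)
3660 + I(-15) = 3660 - 5*(-15)² = 3660 - 5*225 = 3660 - 1125 = 2535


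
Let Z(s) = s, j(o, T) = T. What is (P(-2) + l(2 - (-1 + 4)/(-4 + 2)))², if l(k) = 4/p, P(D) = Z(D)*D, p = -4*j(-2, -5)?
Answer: 441/25 ≈ 17.640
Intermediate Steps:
p = 20 (p = -4*(-5) = 20)
P(D) = D² (P(D) = D*D = D²)
l(k) = ⅕ (l(k) = 4/20 = 4*(1/20) = ⅕)
(P(-2) + l(2 - (-1 + 4)/(-4 + 2)))² = ((-2)² + ⅕)² = (4 + ⅕)² = (21/5)² = 441/25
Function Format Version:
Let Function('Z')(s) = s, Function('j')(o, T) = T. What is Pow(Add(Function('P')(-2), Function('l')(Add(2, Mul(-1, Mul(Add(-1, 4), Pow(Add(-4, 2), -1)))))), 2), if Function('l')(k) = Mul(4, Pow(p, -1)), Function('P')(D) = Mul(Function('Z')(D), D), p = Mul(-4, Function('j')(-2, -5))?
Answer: Rational(441, 25) ≈ 17.640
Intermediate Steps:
p = 20 (p = Mul(-4, -5) = 20)
Function('P')(D) = Pow(D, 2) (Function('P')(D) = Mul(D, D) = Pow(D, 2))
Function('l')(k) = Rational(1, 5) (Function('l')(k) = Mul(4, Pow(20, -1)) = Mul(4, Rational(1, 20)) = Rational(1, 5))
Pow(Add(Function('P')(-2), Function('l')(Add(2, Mul(-1, Mul(Add(-1, 4), Pow(Add(-4, 2), -1)))))), 2) = Pow(Add(Pow(-2, 2), Rational(1, 5)), 2) = Pow(Add(4, Rational(1, 5)), 2) = Pow(Rational(21, 5), 2) = Rational(441, 25)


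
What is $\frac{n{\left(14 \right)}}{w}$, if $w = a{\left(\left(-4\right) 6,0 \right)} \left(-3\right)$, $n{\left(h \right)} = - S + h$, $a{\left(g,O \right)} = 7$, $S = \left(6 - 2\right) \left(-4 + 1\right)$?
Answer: $- \frac{26}{21} \approx -1.2381$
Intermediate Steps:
$S = -12$ ($S = 4 \left(-3\right) = -12$)
$n{\left(h \right)} = 12 + h$ ($n{\left(h \right)} = \left(-1\right) \left(-12\right) + h = 12 + h$)
$w = -21$ ($w = 7 \left(-3\right) = -21$)
$\frac{n{\left(14 \right)}}{w} = \frac{12 + 14}{-21} = 26 \left(- \frac{1}{21}\right) = - \frac{26}{21}$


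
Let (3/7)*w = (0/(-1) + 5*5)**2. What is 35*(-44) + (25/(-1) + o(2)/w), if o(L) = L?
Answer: -6846869/4375 ≈ -1565.0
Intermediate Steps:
w = 4375/3 (w = 7*(0/(-1) + 5*5)**2/3 = 7*(0*(-1) + 25)**2/3 = 7*(0 + 25)**2/3 = (7/3)*25**2 = (7/3)*625 = 4375/3 ≈ 1458.3)
35*(-44) + (25/(-1) + o(2)/w) = 35*(-44) + (25/(-1) + 2/(4375/3)) = -1540 + (25*(-1) + 2*(3/4375)) = -1540 + (-25 + 6/4375) = -1540 - 109369/4375 = -6846869/4375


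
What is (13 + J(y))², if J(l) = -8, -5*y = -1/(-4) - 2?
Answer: 25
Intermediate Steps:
y = 7/20 (y = -(-1/(-4) - 2)/5 = -(-1*(-¼) - 2)/5 = -(¼ - 2)/5 = -⅕*(-7/4) = 7/20 ≈ 0.35000)
(13 + J(y))² = (13 - 8)² = 5² = 25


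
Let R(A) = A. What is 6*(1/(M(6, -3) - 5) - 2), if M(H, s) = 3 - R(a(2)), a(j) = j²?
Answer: -13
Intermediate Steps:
M(H, s) = -1 (M(H, s) = 3 - 1*2² = 3 - 1*4 = 3 - 4 = -1)
6*(1/(M(6, -3) - 5) - 2) = 6*(1/(-1 - 5) - 2) = 6*(1/(-6) - 2) = 6*(-⅙ - 2) = 6*(-13/6) = -13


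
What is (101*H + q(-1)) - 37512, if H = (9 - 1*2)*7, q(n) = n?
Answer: -32564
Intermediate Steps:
H = 49 (H = (9 - 2)*7 = 7*7 = 49)
(101*H + q(-1)) - 37512 = (101*49 - 1) - 37512 = (4949 - 1) - 37512 = 4948 - 37512 = -32564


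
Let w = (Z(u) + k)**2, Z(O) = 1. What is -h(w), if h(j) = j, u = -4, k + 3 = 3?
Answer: -1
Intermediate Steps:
k = 0 (k = -3 + 3 = 0)
w = 1 (w = (1 + 0)**2 = 1**2 = 1)
-h(w) = -1*1 = -1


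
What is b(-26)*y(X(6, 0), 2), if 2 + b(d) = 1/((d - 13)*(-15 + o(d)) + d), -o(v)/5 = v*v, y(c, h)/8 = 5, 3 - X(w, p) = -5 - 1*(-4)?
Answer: -10590280/132379 ≈ -80.000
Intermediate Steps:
X(w, p) = 4 (X(w, p) = 3 - (-5 - 1*(-4)) = 3 - (-5 + 4) = 3 - 1*(-1) = 3 + 1 = 4)
y(c, h) = 40 (y(c, h) = 8*5 = 40)
o(v) = -5*v**2 (o(v) = -5*v*v = -5*v**2)
b(d) = -2 + 1/(d + (-15 - 5*d**2)*(-13 + d)) (b(d) = -2 + 1/((d - 13)*(-15 - 5*d**2) + d) = -2 + 1/((-13 + d)*(-15 - 5*d**2) + d) = -2 + 1/((-15 - 5*d**2)*(-13 + d) + d) = -2 + 1/(d + (-15 - 5*d**2)*(-13 + d)))
b(-26)*y(X(6, 0), 2) = ((389 - 28*(-26) - 10*(-26)**3 + 130*(-26)**2)/(-195 - 65*(-26)**2 + 5*(-26)**3 + 14*(-26)))*40 = ((389 + 728 - 10*(-17576) + 130*676)/(-195 - 65*676 + 5*(-17576) - 364))*40 = ((389 + 728 + 175760 + 87880)/(-195 - 43940 - 87880 - 364))*40 = (264757/(-132379))*40 = -1/132379*264757*40 = -264757/132379*40 = -10590280/132379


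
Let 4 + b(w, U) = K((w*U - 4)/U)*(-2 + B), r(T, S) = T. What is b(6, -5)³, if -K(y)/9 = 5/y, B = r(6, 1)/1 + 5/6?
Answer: -14652168623/314432 ≈ -46599.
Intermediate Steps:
B = 41/6 (B = 6/1 + 5/6 = 6*1 + 5*(⅙) = 6 + ⅚ = 41/6 ≈ 6.8333)
K(y) = -45/y
b(w, U) = -4 - 435*U/(2*(-4 + U*w)) (b(w, U) = -4 + (-45*U/(w*U - 4))*(-2 + 41/6) = -4 - 45*U/(U*w - 4)*(29/6) = -4 - 45*U/(-4 + U*w)*(29/6) = -4 - 435*U/(2*(-4 + U*w)))
b(6, -5)³ = ((32 - 435*(-5) - 8*(-5)*6)/(2*(-4 - 5*6)))³ = ((32 + 2175 + 240)/(2*(-4 - 30)))³ = ((½)*2447/(-34))³ = ((½)*(-1/34)*2447)³ = (-2447/68)³ = -14652168623/314432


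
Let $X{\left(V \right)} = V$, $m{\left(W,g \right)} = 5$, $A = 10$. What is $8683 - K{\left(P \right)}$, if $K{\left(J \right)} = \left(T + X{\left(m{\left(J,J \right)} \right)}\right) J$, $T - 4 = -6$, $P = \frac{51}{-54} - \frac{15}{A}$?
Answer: $\frac{26071}{3} \approx 8690.3$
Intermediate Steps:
$P = - \frac{22}{9}$ ($P = \frac{51}{-54} - \frac{15}{10} = 51 \left(- \frac{1}{54}\right) - \frac{3}{2} = - \frac{17}{18} - \frac{3}{2} = - \frac{22}{9} \approx -2.4444$)
$T = -2$ ($T = 4 - 6 = -2$)
$K{\left(J \right)} = 3 J$ ($K{\left(J \right)} = \left(-2 + 5\right) J = 3 J$)
$8683 - K{\left(P \right)} = 8683 - 3 \left(- \frac{22}{9}\right) = 8683 - - \frac{22}{3} = 8683 + \frac{22}{3} = \frac{26071}{3}$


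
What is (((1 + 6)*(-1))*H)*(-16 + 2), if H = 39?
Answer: 3822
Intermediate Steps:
(((1 + 6)*(-1))*H)*(-16 + 2) = (((1 + 6)*(-1))*39)*(-16 + 2) = ((7*(-1))*39)*(-14) = -7*39*(-14) = -273*(-14) = 3822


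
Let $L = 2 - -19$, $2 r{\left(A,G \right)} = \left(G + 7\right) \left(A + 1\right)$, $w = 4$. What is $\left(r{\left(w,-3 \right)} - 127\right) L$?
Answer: $-2457$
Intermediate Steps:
$r{\left(A,G \right)} = \frac{\left(1 + A\right) \left(7 + G\right)}{2}$ ($r{\left(A,G \right)} = \frac{\left(G + 7\right) \left(A + 1\right)}{2} = \frac{\left(7 + G\right) \left(1 + A\right)}{2} = \frac{\left(1 + A\right) \left(7 + G\right)}{2}$)
$L = 21$ ($L = 2 + \left(-14 + 33\right) = 2 + 19 = 21$)
$\left(r{\left(w,-3 \right)} - 127\right) L = \left(\left(\frac{7}{2} + \frac{1}{2} \left(-3\right) + \frac{7}{2} \cdot 4 + \frac{1}{2} \cdot 4 \left(-3\right)\right) - 127\right) 21 = \left(\left(\frac{7}{2} - \frac{3}{2} + 14 - 6\right) - 127\right) 21 = \left(10 - 127\right) 21 = \left(-117\right) 21 = -2457$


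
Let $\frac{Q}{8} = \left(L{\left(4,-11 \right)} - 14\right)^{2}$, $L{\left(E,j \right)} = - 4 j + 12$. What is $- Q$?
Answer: $-14112$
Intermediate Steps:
$L{\left(E,j \right)} = 12 - 4 j$
$Q = 14112$ ($Q = 8 \left(\left(12 - -44\right) - 14\right)^{2} = 8 \left(\left(12 + 44\right) - 14\right)^{2} = 8 \left(56 - 14\right)^{2} = 8 \cdot 42^{2} = 8 \cdot 1764 = 14112$)
$- Q = \left(-1\right) 14112 = -14112$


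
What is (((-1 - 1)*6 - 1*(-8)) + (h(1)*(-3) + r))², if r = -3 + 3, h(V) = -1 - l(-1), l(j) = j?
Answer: 16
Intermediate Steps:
h(V) = 0 (h(V) = -1 - 1*(-1) = -1 + 1 = 0)
r = 0
(((-1 - 1)*6 - 1*(-8)) + (h(1)*(-3) + r))² = (((-1 - 1)*6 - 1*(-8)) + (0*(-3) + 0))² = ((-2*6 + 8) + (0 + 0))² = ((-12 + 8) + 0)² = (-4 + 0)² = (-4)² = 16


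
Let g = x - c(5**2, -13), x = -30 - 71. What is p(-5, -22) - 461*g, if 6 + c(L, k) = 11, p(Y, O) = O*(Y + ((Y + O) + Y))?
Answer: 49680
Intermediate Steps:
p(Y, O) = O*(O + 3*Y) (p(Y, O) = O*(Y + ((O + Y) + Y)) = O*(Y + (O + 2*Y)) = O*(O + 3*Y))
c(L, k) = 5 (c(L, k) = -6 + 11 = 5)
x = -101
g = -106 (g = -101 - 1*5 = -101 - 5 = -106)
p(-5, -22) - 461*g = -22*(-22 + 3*(-5)) - 461*(-106) = -22*(-22 - 15) + 48866 = -22*(-37) + 48866 = 814 + 48866 = 49680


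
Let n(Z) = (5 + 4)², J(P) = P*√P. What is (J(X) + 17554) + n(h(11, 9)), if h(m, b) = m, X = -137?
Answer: 17635 - 137*I*√137 ≈ 17635.0 - 1603.5*I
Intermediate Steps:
J(P) = P^(3/2)
n(Z) = 81 (n(Z) = 9² = 81)
(J(X) + 17554) + n(h(11, 9)) = ((-137)^(3/2) + 17554) + 81 = (-137*I*√137 + 17554) + 81 = (17554 - 137*I*√137) + 81 = 17635 - 137*I*√137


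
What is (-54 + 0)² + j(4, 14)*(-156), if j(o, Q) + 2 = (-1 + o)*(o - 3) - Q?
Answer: 4944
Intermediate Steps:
j(o, Q) = -2 - Q + (-1 + o)*(-3 + o) (j(o, Q) = -2 + ((-1 + o)*(o - 3) - Q) = -2 + ((-1 + o)*(-3 + o) - Q) = -2 + (-Q + (-1 + o)*(-3 + o)) = -2 - Q + (-1 + o)*(-3 + o))
(-54 + 0)² + j(4, 14)*(-156) = (-54 + 0)² + (1 + 4² - 1*14 - 4*4)*(-156) = (-54)² + (1 + 16 - 14 - 16)*(-156) = 2916 - 13*(-156) = 2916 + 2028 = 4944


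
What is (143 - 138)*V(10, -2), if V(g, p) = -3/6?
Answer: -5/2 ≈ -2.5000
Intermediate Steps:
V(g, p) = -1/2 (V(g, p) = -3*1/6 = -1/2)
(143 - 138)*V(10, -2) = (143 - 138)*(-1/2) = 5*(-1/2) = -5/2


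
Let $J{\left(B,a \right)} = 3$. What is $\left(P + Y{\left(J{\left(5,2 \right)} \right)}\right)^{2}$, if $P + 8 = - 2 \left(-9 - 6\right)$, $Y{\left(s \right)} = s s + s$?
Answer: $1156$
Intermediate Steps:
$Y{\left(s \right)} = s + s^{2}$ ($Y{\left(s \right)} = s^{2} + s = s + s^{2}$)
$P = 22$ ($P = -8 - 2 \left(-9 - 6\right) = -8 - -30 = -8 + 30 = 22$)
$\left(P + Y{\left(J{\left(5,2 \right)} \right)}\right)^{2} = \left(22 + 3 \left(1 + 3\right)\right)^{2} = \left(22 + 3 \cdot 4\right)^{2} = \left(22 + 12\right)^{2} = 34^{2} = 1156$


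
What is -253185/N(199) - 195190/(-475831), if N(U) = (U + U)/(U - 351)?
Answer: 9156007494670/94690369 ≈ 96694.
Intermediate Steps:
N(U) = 2*U/(-351 + U) (N(U) = (2*U)/(-351 + U) = 2*U/(-351 + U))
-253185/N(199) - 195190/(-475831) = -253185/(2*199/(-351 + 199)) - 195190/(-475831) = -253185/(2*199/(-152)) - 195190*(-1/475831) = -253185/(2*199*(-1/152)) + 195190/475831 = -253185/(-199/76) + 195190/475831 = -253185*(-76/199) + 195190/475831 = 19242060/199 + 195190/475831 = 9156007494670/94690369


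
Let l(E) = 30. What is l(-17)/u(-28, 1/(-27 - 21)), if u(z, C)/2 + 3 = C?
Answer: -144/29 ≈ -4.9655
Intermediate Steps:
u(z, C) = -6 + 2*C
l(-17)/u(-28, 1/(-27 - 21)) = 30/(-6 + 2/(-27 - 21)) = 30/(-6 + 2/(-48)) = 30/(-6 + 2*(-1/48)) = 30/(-6 - 1/24) = 30/(-145/24) = 30*(-24/145) = -144/29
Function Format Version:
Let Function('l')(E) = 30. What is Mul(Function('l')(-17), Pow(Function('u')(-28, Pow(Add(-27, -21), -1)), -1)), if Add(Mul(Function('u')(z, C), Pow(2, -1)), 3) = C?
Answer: Rational(-144, 29) ≈ -4.9655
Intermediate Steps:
Function('u')(z, C) = Add(-6, Mul(2, C))
Mul(Function('l')(-17), Pow(Function('u')(-28, Pow(Add(-27, -21), -1)), -1)) = Mul(30, Pow(Add(-6, Mul(2, Pow(Add(-27, -21), -1))), -1)) = Mul(30, Pow(Add(-6, Mul(2, Pow(-48, -1))), -1)) = Mul(30, Pow(Add(-6, Mul(2, Rational(-1, 48))), -1)) = Mul(30, Pow(Add(-6, Rational(-1, 24)), -1)) = Mul(30, Pow(Rational(-145, 24), -1)) = Mul(30, Rational(-24, 145)) = Rational(-144, 29)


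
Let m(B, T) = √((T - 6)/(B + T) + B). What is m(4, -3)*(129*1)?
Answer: 129*I*√5 ≈ 288.45*I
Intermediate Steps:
m(B, T) = √(B + (-6 + T)/(B + T)) (m(B, T) = √((-6 + T)/(B + T) + B) = √(B + (-6 + T)/(B + T)))
m(4, -3)*(129*1) = √((-6 - 3 + 4*(4 - 3))/(4 - 3))*(129*1) = √((-6 - 3 + 4*1)/1)*129 = √(1*(-6 - 3 + 4))*129 = √(1*(-5))*129 = √(-5)*129 = (I*√5)*129 = 129*I*√5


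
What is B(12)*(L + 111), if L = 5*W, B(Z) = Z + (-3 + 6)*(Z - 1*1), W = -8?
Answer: 3195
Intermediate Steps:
B(Z) = -3 + 4*Z (B(Z) = Z + 3*(Z - 1) = Z + 3*(-1 + Z) = Z + (-3 + 3*Z) = -3 + 4*Z)
L = -40 (L = 5*(-8) = -40)
B(12)*(L + 111) = (-3 + 4*12)*(-40 + 111) = (-3 + 48)*71 = 45*71 = 3195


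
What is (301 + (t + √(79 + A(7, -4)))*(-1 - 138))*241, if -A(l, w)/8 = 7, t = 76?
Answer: -2473383 - 33499*√23 ≈ -2.6340e+6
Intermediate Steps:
A(l, w) = -56 (A(l, w) = -8*7 = -56)
(301 + (t + √(79 + A(7, -4)))*(-1 - 138))*241 = (301 + (76 + √(79 - 56))*(-1 - 138))*241 = (301 + (76 + √23)*(-139))*241 = (301 + (-10564 - 139*√23))*241 = (-10263 - 139*√23)*241 = -2473383 - 33499*√23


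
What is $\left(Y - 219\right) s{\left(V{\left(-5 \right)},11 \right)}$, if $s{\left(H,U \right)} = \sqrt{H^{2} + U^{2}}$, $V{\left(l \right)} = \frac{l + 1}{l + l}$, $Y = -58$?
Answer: $- \frac{277 \sqrt{3029}}{5} \approx -3049.0$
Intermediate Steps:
$V{\left(l \right)} = \frac{1 + l}{2 l}$
$\left(Y - 219\right) s{\left(V{\left(-5 \right)},11 \right)} = \left(-58 - 219\right) \sqrt{\left(\frac{1 - 5}{2 \left(-5\right)}\right)^{2} + 11^{2}} = - 277 \sqrt{\left(\frac{1}{2} \left(- \frac{1}{5}\right) \left(-4\right)\right)^{2} + 121} = - 277 \sqrt{\left(\frac{2}{5}\right)^{2} + 121} = - 277 \sqrt{\frac{4}{25} + 121} = - 277 \sqrt{\frac{3029}{25}} = - 277 \frac{\sqrt{3029}}{5} = - \frac{277 \sqrt{3029}}{5}$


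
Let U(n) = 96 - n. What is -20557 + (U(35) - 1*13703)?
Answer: -34199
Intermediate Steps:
-20557 + (U(35) - 1*13703) = -20557 + ((96 - 1*35) - 1*13703) = -20557 + ((96 - 35) - 13703) = -20557 + (61 - 13703) = -20557 - 13642 = -34199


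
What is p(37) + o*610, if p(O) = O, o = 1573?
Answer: 959567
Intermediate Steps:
p(37) + o*610 = 37 + 1573*610 = 37 + 959530 = 959567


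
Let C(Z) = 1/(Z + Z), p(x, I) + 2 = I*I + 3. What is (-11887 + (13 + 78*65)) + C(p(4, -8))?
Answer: -884519/130 ≈ -6804.0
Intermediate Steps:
p(x, I) = 1 + I**2 (p(x, I) = -2 + (I*I + 3) = -2 + (I**2 + 3) = -2 + (3 + I**2) = 1 + I**2)
C(Z) = 1/(2*Z)
(-11887 + (13 + 78*65)) + C(p(4, -8)) = (-11887 + (13 + 78*65)) + 1/(2*(1 + (-8)**2)) = (-11887 + (13 + 5070)) + 1/(2*(1 + 64)) = (-11887 + 5083) + (1/2)/65 = -6804 + (1/2)*(1/65) = -6804 + 1/130 = -884519/130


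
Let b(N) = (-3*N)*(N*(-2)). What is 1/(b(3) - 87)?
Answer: -1/33 ≈ -0.030303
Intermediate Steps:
b(N) = 6*N² (b(N) = (-3*N)*(-2*N) = 6*N²)
1/(b(3) - 87) = 1/(6*3² - 87) = 1/(6*9 - 87) = 1/(54 - 87) = 1/(-33) = -1/33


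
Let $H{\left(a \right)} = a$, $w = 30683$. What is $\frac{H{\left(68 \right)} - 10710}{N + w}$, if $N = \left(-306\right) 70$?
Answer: $- \frac{10642}{9263} \approx -1.1489$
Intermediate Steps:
$N = -21420$
$\frac{H{\left(68 \right)} - 10710}{N + w} = \frac{68 - 10710}{-21420 + 30683} = - \frac{10642}{9263}$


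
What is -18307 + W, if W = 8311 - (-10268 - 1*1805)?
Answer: 2077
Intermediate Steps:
W = 20384 (W = 8311 - (-10268 - 1805) = 8311 - 1*(-12073) = 8311 + 12073 = 20384)
-18307 + W = -18307 + 20384 = 2077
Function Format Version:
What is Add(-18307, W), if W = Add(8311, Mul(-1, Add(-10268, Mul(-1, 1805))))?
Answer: 2077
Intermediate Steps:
W = 20384 (W = Add(8311, Mul(-1, Add(-10268, -1805))) = Add(8311, Mul(-1, -12073)) = Add(8311, 12073) = 20384)
Add(-18307, W) = Add(-18307, 20384) = 2077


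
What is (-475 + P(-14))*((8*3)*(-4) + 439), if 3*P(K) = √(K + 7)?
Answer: -162925 + 343*I*√7/3 ≈ -1.6293e+5 + 302.5*I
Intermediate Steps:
P(K) = √(7 + K)/3 (P(K) = √(K + 7)/3 = √(7 + K)/3)
(-475 + P(-14))*((8*3)*(-4) + 439) = (-475 + √(7 - 14)/3)*((8*3)*(-4) + 439) = (-475 + √(-7)/3)*(24*(-4) + 439) = (-475 + (I*√7)/3)*(-96 + 439) = (-475 + I*√7/3)*343 = -162925 + 343*I*√7/3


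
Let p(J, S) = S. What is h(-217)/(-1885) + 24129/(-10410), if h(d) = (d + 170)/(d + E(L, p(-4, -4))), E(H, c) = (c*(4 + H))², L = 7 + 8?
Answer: -16856028331/7272228210 ≈ -2.3179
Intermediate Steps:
L = 15
E(H, c) = c²*(4 + H)²
h(d) = (170 + d)/(5776 + d) (h(d) = (d + 170)/(d + (-4)²*(4 + 15)²) = (170 + d)/(d + 16*19²) = (170 + d)/(d + 16*361) = (170 + d)/(d + 5776) = (170 + d)/(5776 + d))
h(-217)/(-1885) + 24129/(-10410) = ((170 - 217)/(5776 - 217))/(-1885) + 24129/(-10410) = (-47/5559)*(-1/1885) + 24129*(-1/10410) = ((1/5559)*(-47))*(-1/1885) - 8043/3470 = -47/5559*(-1/1885) - 8043/3470 = 47/10478715 - 8043/3470 = -16856028331/7272228210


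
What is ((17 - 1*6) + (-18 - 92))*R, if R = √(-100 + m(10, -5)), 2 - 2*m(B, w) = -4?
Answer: -99*I*√97 ≈ -975.04*I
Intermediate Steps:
m(B, w) = 3 (m(B, w) = 1 - ½*(-4) = 1 + 2 = 3)
R = I*√97 (R = √(-100 + 3) = √(-97) = I*√97 ≈ 9.8489*I)
((17 - 1*6) + (-18 - 92))*R = ((17 - 1*6) + (-18 - 92))*(I*√97) = ((17 - 6) - 110)*(I*√97) = (11 - 110)*(I*√97) = -99*I*√97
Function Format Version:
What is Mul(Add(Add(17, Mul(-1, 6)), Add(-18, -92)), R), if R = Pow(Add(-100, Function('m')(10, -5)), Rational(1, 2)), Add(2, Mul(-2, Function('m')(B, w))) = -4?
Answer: Mul(-99, I, Pow(97, Rational(1, 2))) ≈ Mul(-975.04, I)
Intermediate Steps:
Function('m')(B, w) = 3 (Function('m')(B, w) = Add(1, Mul(Rational(-1, 2), -4)) = Add(1, 2) = 3)
R = Mul(I, Pow(97, Rational(1, 2))) (R = Pow(Add(-100, 3), Rational(1, 2)) = Pow(-97, Rational(1, 2)) = Mul(I, Pow(97, Rational(1, 2))) ≈ Mul(9.8489, I))
Mul(Add(Add(17, Mul(-1, 6)), Add(-18, -92)), R) = Mul(Add(Add(17, Mul(-1, 6)), Add(-18, -92)), Mul(I, Pow(97, Rational(1, 2)))) = Mul(Add(Add(17, -6), -110), Mul(I, Pow(97, Rational(1, 2)))) = Mul(Add(11, -110), Mul(I, Pow(97, Rational(1, 2)))) = Mul(-99, Mul(I, Pow(97, Rational(1, 2)))) = Mul(-99, I, Pow(97, Rational(1, 2)))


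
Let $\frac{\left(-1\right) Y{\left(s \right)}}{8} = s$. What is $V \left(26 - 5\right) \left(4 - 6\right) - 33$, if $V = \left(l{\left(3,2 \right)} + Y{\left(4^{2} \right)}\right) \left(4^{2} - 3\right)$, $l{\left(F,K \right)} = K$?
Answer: $68763$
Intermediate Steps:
$Y{\left(s \right)} = - 8 s$
$V = -1638$ ($V = \left(2 - 8 \cdot 4^{2}\right) \left(4^{2} - 3\right) = \left(2 - 128\right) \left(16 - 3\right) = \left(2 - 128\right) 13 = \left(-126\right) 13 = -1638$)
$V \left(26 - 5\right) \left(4 - 6\right) - 33 = - 1638 \left(26 - 5\right) \left(4 - 6\right) - 33 = - 1638 \cdot 21 \left(-2\right) - 33 = \left(-1638\right) \left(-42\right) - 33 = 68796 - 33 = 68763$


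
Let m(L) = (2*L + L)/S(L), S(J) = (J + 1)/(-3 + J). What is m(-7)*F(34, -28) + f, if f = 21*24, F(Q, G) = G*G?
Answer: -26936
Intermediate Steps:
F(Q, G) = G²
S(J) = (1 + J)/(-3 + J)
m(L) = 3*L*(-3 + L)/(1 + L) (m(L) = (2*L + L)/(((1 + L)/(-3 + L))) = (3*L)*((-3 + L)/(1 + L)) = 3*L*(-3 + L)/(1 + L))
f = 504
m(-7)*F(34, -28) + f = (3*(-7)*(-3 - 7)/(1 - 7))*(-28)² + 504 = (3*(-7)*(-10)/(-6))*784 + 504 = (3*(-7)*(-⅙)*(-10))*784 + 504 = -35*784 + 504 = -27440 + 504 = -26936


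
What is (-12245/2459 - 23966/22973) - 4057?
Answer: -229522629378/56490607 ≈ -4063.0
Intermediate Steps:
(-12245/2459 - 23966/22973) - 4057 = -340236779/56490607 - 4057 = -229522629378/56490607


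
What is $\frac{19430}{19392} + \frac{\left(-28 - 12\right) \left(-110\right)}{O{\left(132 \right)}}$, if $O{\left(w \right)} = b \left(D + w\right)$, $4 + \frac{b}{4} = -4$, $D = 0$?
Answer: $- \frac{385}{9696} \approx -0.039707$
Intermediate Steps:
$b = -32$ ($b = -16 + 4 \left(-4\right) = -16 - 16 = -32$)
$O{\left(w \right)} = - 32 w$ ($O{\left(w \right)} = - 32 \left(0 + w\right) = - 32 w$)
$\frac{19430}{19392} + \frac{\left(-28 - 12\right) \left(-110\right)}{O{\left(132 \right)}} = \frac{19430}{19392} + \frac{\left(-28 - 12\right) \left(-110\right)}{\left(-32\right) 132} = 19430 \cdot \frac{1}{19392} + \frac{\left(-28 - 12\right) \left(-110\right)}{-4224} = \frac{9715}{9696} + \left(-28 - 12\right) \left(-110\right) \left(- \frac{1}{4224}\right) = \frac{9715}{9696} + \left(-40\right) \left(-110\right) \left(- \frac{1}{4224}\right) = \frac{9715}{9696} + 4400 \left(- \frac{1}{4224}\right) = \frac{9715}{9696} - \frac{25}{24} = - \frac{385}{9696}$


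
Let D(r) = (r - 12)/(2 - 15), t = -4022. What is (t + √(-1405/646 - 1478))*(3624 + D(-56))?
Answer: -189757960/13 + 23590*I*√617700678/4199 ≈ -1.4597e+7 + 1.3963e+5*I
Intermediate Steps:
D(r) = 12/13 - r/13 (D(r) = (-12 + r)/(-13) = (-12 + r)*(-1/13) = 12/13 - r/13)
(t + √(-1405/646 - 1478))*(3624 + D(-56)) = (-4022 + √(-1405/646 - 1478))*(3624 + (12/13 - 1/13*(-56))) = (-4022 + √(-1405*1/646 - 1478))*(3624 + (12/13 + 56/13)) = (-4022 + √(-1405/646 - 1478))*(3624 + 68/13) = (-4022 + √(-956193/646))*(47180/13) = (-4022 + I*√617700678/646)*(47180/13) = -189757960/13 + 23590*I*√617700678/4199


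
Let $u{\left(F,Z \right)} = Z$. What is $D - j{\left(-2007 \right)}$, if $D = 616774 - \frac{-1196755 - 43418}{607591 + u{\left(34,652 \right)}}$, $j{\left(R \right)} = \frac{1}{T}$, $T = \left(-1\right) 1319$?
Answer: $\frac{494822465796588}{802272517} \approx 6.1678 \cdot 10^{5}$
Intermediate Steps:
$T = -1319$
$j{\left(R \right)} = - \frac{1}{1319}$ ($j{\left(R \right)} = \frac{1}{-1319} = - \frac{1}{1319}$)
$D = \frac{375149708255}{608243}$ ($D = 616774 - \frac{-1196755 - 43418}{607591 + 652} = 616774 - - \frac{1240173}{608243} = 616774 + \frac{1240173}{608243} = \frac{375149708255}{608243} \approx 6.1678 \cdot 10^{5}$)
$D - j{\left(-2007 \right)} = \frac{375149708255}{608243} - - \frac{1}{1319} = \frac{375149708255}{608243} + \frac{1}{1319} = \frac{494822465796588}{802272517}$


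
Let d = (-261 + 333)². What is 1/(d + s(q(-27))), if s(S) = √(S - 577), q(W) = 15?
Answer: 2592/13437209 - I*√562/26874418 ≈ 0.0001929 - 8.8212e-7*I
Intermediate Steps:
s(S) = √(-577 + S)
d = 5184 (d = 72² = 5184)
1/(d + s(q(-27))) = 1/(5184 + √(-577 + 15)) = 1/(5184 + √(-562)) = 1/(5184 + I*√562)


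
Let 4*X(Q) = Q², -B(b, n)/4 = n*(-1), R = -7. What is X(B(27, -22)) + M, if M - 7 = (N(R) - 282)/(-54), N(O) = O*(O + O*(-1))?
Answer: 17534/9 ≈ 1948.2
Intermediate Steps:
B(b, n) = 4*n (B(b, n) = -4*n*(-1) = -(-4)*n = 4*n)
X(Q) = Q²/4
N(O) = 0 (N(O) = O*(O - O) = O*0 = 0)
M = 110/9 (M = 7 + (0 - 282)/(-54) = 7 - 282*(-1/54) = 7 + 47/9 = 110/9 ≈ 12.222)
X(B(27, -22)) + M = (4*(-22))²/4 + 110/9 = (¼)*(-88)² + 110/9 = (¼)*7744 + 110/9 = 1936 + 110/9 = 17534/9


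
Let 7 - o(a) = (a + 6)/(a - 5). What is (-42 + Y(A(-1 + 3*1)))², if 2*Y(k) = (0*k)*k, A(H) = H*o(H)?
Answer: 1764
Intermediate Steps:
o(a) = 7 - (6 + a)/(-5 + a) (o(a) = 7 - (a + 6)/(a - 5) = 7 - (6 + a)/(-5 + a))
A(H) = H*(-41 + 6*H)/(-5 + H) (A(H) = H*((-41 + 6*H)/(-5 + H)) = H*(-41 + 6*H)/(-5 + H))
Y(k) = 0 (Y(k) = ((0*k)*k)/2 = (0*k)/2 = (½)*0 = 0)
(-42 + Y(A(-1 + 3*1)))² = (-42 + 0)² = (-42)² = 1764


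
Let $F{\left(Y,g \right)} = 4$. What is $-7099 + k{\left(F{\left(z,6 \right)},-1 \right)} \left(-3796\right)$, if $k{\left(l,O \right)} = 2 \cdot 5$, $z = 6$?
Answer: $-45059$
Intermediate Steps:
$k{\left(l,O \right)} = 10$
$-7099 + k{\left(F{\left(z,6 \right)},-1 \right)} \left(-3796\right) = -7099 + 10 \left(-3796\right) = -7099 - 37960 = -45059$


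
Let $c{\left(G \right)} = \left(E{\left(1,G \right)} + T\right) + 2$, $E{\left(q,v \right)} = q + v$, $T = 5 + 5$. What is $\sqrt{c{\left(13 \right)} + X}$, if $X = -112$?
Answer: $i \sqrt{86} \approx 9.2736 i$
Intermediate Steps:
$T = 10$
$c{\left(G \right)} = 13 + G$ ($c{\left(G \right)} = \left(\left(1 + G\right) + 10\right) + 2 = \left(11 + G\right) + 2 = 13 + G$)
$\sqrt{c{\left(13 \right)} + X} = \sqrt{\left(13 + 13\right) - 112} = \sqrt{26 - 112} = \sqrt{-86} = i \sqrt{86}$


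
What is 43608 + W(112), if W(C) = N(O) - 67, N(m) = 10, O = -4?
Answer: 43551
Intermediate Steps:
W(C) = -57 (W(C) = 10 - 67 = -57)
43608 + W(112) = 43608 - 57 = 43551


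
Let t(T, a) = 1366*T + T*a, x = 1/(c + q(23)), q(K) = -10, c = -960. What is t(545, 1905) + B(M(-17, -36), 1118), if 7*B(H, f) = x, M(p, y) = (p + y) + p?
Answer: 12104499049/6790 ≈ 1.7827e+6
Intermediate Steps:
M(p, y) = y + 2*p
x = -1/970 (x = 1/(-960 - 10) = 1/(-970) = -1/970 ≈ -0.0010309)
B(H, f) = -1/6790 (B(H, f) = (⅐)*(-1/970) = -1/6790)
t(545, 1905) + B(M(-17, -36), 1118) = 545*(1366 + 1905) - 1/6790 = 545*3271 - 1/6790 = 1782695 - 1/6790 = 12104499049/6790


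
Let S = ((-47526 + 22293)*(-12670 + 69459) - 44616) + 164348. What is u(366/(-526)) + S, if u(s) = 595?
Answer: -1432836510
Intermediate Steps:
S = -1432837105 (S = (-25233*56789 - 44616) + 164348 = (-1432956837 - 44616) + 164348 = -1433001453 + 164348 = -1432837105)
u(366/(-526)) + S = 595 - 1432837105 = -1432836510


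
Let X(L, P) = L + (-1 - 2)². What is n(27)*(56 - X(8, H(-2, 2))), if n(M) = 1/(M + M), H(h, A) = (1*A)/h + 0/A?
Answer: 13/18 ≈ 0.72222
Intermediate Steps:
H(h, A) = A/h (H(h, A) = A/h + 0 = A/h)
X(L, P) = 9 + L (X(L, P) = L + (-3)² = L + 9 = 9 + L)
n(M) = 1/(2*M)
n(27)*(56 - X(8, H(-2, 2))) = ((½)/27)*(56 - (9 + 8)) = ((½)*(1/27))*(56 - 1*17) = (56 - 17)/54 = (1/54)*39 = 13/18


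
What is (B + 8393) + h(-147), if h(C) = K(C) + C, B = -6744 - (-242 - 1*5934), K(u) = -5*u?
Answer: 8413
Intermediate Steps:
B = -568 (B = -6744 - (-242 - 5934) = -6744 - 1*(-6176) = -6744 + 6176 = -568)
h(C) = -4*C (h(C) = -5*C + C = -4*C)
(B + 8393) + h(-147) = (-568 + 8393) - 4*(-147) = 7825 + 588 = 8413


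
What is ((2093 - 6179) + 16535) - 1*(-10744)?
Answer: 23193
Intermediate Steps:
((2093 - 6179) + 16535) - 1*(-10744) = (-4086 + 16535) + 10744 = 12449 + 10744 = 23193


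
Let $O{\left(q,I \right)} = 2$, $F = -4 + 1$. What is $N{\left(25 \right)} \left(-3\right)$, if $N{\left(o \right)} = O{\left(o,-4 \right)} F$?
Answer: $18$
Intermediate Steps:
$F = -3$
$N{\left(o \right)} = -6$ ($N{\left(o \right)} = 2 \left(-3\right) = -6$)
$N{\left(25 \right)} \left(-3\right) = \left(-6\right) \left(-3\right) = 18$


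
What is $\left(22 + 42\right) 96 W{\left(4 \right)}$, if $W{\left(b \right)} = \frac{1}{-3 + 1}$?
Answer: $-3072$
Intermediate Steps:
$W{\left(b \right)} = - \frac{1}{2}$ ($W{\left(b \right)} = \frac{1}{-2} = - \frac{1}{2}$)
$\left(22 + 42\right) 96 W{\left(4 \right)} = \left(22 + 42\right) 96 \left(- \frac{1}{2}\right) = 64 \cdot 96 \left(- \frac{1}{2}\right) = 6144 \left(- \frac{1}{2}\right) = -3072$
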